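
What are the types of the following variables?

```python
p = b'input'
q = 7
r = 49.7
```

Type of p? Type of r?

p is bytes; r is float

bytes, float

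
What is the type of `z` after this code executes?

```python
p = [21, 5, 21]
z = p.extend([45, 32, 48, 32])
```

list.extend() returns None

NoneType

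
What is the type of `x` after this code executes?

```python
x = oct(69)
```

oct() returns str representation

str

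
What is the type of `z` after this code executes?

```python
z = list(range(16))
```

list(range(...)) returns list

list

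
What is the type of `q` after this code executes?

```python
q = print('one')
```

print() returns None

NoneType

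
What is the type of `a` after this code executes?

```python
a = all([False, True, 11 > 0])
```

all() returns bool

bool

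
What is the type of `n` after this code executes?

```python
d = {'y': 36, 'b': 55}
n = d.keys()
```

.keys() returns a dict_keys view object

dict_keys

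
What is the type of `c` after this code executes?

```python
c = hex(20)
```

hex() returns str representation

str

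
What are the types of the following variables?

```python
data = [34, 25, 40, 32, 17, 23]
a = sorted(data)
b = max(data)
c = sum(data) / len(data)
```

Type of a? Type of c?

sorted() returns list; int / int returns float

list, float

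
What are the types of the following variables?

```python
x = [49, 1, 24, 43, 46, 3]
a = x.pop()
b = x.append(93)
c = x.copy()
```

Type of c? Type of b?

list.copy() returns list; list.append() returns None

list, NoneType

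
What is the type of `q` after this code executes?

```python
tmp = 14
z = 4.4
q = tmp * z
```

int * float returns float (14 * 4.4 = 61.6)

float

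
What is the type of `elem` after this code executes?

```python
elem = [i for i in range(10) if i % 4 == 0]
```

A list comprehension [...] produces a list

list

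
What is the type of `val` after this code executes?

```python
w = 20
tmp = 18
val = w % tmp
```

int % int returns int (20 % 18 = 2)

int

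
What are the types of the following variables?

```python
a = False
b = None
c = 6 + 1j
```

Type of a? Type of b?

a is bool; b is NoneType

bool, NoneType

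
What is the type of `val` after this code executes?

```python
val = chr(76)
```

chr() returns str (single character)

str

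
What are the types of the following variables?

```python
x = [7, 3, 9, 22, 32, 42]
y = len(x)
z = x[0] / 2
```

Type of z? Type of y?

int / int returns float; len() returns int

float, int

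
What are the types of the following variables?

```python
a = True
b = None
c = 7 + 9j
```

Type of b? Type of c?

b is NoneType; c is complex

NoneType, complex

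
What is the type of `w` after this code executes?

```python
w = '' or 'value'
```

'or' returns first truthy value ('value', which is str)

str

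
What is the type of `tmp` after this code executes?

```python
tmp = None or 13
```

'or' with None returns the other value (13, int)

int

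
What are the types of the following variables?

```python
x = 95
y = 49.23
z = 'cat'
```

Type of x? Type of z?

x is int; z is str

int, str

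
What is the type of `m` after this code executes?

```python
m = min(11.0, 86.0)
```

min() of floats returns float

float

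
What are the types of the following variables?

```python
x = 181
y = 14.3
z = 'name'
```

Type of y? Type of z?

y is float; z is str

float, str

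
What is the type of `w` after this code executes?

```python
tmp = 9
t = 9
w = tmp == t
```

Equality comparison returns bool

bool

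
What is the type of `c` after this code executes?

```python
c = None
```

None has type NoneType

NoneType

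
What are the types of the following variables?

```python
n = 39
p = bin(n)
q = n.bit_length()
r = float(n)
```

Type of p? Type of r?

bin() returns str; float() returns float

str, float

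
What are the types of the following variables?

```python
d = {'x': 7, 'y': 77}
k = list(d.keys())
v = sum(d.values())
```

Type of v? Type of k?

sum of int values returns int; list(...) returns list

int, list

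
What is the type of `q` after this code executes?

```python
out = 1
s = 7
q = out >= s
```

Comparison operators return bool

bool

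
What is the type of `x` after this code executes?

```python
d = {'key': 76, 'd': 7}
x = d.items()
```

dict.items() returns a dict_items view

dict_items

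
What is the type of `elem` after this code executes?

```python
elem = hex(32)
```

hex() returns str representation

str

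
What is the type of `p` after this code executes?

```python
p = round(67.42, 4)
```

round() with ndigits arg returns float

float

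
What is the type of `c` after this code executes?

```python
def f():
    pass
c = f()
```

A function with no return statement returns None

NoneType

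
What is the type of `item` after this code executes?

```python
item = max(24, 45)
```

max() of ints returns int

int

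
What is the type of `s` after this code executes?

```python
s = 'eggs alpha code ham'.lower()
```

str.lower() returns str

str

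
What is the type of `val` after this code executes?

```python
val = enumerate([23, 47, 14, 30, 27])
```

enumerate() returns an enumerate iterator object

enumerate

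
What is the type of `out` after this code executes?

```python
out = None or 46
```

'or' with None returns the other value (46, int)

int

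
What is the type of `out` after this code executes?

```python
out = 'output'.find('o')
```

str.find() returns int (index, or -1)

int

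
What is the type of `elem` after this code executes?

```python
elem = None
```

None has type NoneType

NoneType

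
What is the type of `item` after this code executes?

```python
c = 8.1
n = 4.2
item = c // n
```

float // float returns float (floor division preserves float type)

float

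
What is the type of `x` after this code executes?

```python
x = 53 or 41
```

'or' returns the first truthy value (53, which is int)

int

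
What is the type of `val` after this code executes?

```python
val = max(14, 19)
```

max() of ints returns int

int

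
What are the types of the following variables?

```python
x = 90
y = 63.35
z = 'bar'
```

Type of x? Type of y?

x is int; y is float

int, float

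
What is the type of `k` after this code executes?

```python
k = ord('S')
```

ord() returns int (Unicode code point)

int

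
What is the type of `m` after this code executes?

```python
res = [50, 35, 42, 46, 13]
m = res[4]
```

Indexing a list of ints returns int (res[4] = 13)

int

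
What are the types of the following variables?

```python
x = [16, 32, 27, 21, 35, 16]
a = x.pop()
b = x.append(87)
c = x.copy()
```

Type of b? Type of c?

list.append() returns None; list.copy() returns list

NoneType, list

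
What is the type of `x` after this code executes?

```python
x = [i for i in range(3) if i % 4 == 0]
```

A list comprehension [...] produces a list

list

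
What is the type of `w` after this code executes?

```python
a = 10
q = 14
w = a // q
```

int // int returns int (10 // 14 = 0)

int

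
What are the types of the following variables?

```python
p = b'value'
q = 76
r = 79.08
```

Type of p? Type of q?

p is bytes; q is int

bytes, int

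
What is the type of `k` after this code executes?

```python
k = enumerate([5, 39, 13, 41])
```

enumerate() returns an enumerate iterator object

enumerate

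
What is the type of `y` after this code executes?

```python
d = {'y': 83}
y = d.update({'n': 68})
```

dict.update() returns None

NoneType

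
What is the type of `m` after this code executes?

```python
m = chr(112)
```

chr() returns str (single character)

str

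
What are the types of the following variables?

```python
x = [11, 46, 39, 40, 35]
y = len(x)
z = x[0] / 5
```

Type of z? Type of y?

int / int returns float; len() returns int

float, int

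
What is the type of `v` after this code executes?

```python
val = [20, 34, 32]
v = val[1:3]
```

Slicing a list always returns a list

list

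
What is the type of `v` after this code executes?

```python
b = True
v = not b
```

'not' always returns bool

bool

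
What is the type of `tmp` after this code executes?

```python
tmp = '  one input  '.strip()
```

str.strip() returns str

str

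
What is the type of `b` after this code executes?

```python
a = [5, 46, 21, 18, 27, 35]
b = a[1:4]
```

Slicing a list always returns a list

list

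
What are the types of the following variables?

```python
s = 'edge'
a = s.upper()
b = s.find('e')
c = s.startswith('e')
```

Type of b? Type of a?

str.find() returns int; str.upper() returns str

int, str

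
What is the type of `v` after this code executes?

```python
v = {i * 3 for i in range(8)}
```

A set comprehension {expr for x in iterable} produces a set

set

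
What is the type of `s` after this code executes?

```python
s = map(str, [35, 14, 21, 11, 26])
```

map() returns a map iterator object

map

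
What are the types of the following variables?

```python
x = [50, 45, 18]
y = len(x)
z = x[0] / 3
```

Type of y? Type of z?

len() returns int; int / int returns float

int, float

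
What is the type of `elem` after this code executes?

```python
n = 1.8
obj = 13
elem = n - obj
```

float - int returns float (1.8 - 13 = -11.2)

float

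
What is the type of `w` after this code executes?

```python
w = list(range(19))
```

list(range(...)) returns list

list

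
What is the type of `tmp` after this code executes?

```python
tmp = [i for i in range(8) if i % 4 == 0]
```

A list comprehension [...] produces a list

list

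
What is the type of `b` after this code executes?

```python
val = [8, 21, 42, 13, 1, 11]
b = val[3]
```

Indexing a list of ints returns int (val[3] = 13)

int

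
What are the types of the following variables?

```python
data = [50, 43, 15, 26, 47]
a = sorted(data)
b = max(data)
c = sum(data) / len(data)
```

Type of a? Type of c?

sorted() returns list; int / int returns float

list, float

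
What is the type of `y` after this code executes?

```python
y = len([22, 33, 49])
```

len() always returns int

int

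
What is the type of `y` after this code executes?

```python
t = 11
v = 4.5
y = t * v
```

int * float returns float (11 * 4.5 = 49.5)

float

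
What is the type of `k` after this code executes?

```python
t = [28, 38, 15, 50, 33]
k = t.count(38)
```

list.count() returns int

int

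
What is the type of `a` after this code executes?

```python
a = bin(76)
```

bin() returns str representation

str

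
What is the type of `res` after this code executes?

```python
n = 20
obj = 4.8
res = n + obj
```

int + float returns float (20 + 4.8 = 24.8)

float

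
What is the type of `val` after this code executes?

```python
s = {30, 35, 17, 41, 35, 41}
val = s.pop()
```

Popping from a set of ints returns int

int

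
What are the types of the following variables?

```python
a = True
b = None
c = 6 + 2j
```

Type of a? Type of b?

a is bool; b is NoneType

bool, NoneType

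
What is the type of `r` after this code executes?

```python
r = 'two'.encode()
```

str.encode() returns bytes

bytes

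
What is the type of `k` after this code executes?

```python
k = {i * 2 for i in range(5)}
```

A set comprehension {expr for x in iterable} produces a set

set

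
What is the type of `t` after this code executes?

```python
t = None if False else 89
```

Ternary: condition is False, else branch (89) taken → int

int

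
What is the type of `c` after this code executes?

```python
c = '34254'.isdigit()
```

str.isdigit() returns bool

bool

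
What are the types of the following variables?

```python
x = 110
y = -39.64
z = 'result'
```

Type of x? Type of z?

x is int; z is str

int, str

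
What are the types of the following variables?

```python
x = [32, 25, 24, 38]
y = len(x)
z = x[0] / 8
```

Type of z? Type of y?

int / int returns float; len() returns int

float, int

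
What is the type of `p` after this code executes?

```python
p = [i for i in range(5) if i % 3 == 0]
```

A list comprehension [...] produces a list

list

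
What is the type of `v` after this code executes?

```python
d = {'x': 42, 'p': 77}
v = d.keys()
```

.keys() returns a dict_keys view object

dict_keys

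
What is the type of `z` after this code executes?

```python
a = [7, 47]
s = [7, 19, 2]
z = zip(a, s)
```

zip() returns a zip iterator object

zip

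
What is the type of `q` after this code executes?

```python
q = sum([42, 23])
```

sum() of ints returns int

int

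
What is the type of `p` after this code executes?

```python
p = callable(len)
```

callable() returns bool

bool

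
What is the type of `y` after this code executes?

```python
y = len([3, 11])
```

len() always returns int

int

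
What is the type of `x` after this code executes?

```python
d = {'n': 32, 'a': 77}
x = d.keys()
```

.keys() returns a dict_keys view object

dict_keys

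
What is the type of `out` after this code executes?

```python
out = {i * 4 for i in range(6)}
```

A set comprehension {expr for x in iterable} produces a set

set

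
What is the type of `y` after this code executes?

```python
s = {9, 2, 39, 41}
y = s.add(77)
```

set.add() returns None (mutates in place)

NoneType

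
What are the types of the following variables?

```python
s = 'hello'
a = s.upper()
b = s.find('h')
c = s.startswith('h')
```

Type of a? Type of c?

str.upper() returns str; str.startswith() returns bool

str, bool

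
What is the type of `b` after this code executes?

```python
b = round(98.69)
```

round() with no ndigits arg returns int

int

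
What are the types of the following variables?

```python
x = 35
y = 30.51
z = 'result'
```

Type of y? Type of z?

y is float; z is str

float, str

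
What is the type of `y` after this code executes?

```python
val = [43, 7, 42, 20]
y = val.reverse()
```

list.reverse() returns None

NoneType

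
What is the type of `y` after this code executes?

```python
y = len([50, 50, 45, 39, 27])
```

len() always returns int

int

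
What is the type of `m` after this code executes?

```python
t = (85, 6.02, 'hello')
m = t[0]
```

Index 0 of tuple is 85 which is int

int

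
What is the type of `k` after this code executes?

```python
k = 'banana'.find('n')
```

str.find() returns int (index, or -1)

int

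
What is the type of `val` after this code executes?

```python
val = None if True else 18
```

Ternary: condition is True, if branch (None) taken → NoneType

NoneType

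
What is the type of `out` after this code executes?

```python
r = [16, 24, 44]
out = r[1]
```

Indexing a list of ints returns int (r[1] = 24)

int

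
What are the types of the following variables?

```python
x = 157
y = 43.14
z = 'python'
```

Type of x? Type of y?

x is int; y is float

int, float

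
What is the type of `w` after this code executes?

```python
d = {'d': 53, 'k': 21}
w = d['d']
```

Accessing dict[str, int] with key 'd' returns int value 53

int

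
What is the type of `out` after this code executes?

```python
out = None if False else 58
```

Ternary: condition is False, else branch (58) taken → int

int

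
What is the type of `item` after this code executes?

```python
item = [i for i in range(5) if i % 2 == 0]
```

A list comprehension [...] produces a list

list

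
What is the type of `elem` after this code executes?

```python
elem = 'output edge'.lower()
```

str.lower() returns str

str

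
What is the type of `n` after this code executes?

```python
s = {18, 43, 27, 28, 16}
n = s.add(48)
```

set.add() returns None (mutates in place)

NoneType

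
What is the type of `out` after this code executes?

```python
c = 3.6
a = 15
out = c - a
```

float - int returns float (3.6 - 15 = -11.4)

float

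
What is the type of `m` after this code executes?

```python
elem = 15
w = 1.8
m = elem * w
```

int * float returns float (15 * 1.8 = 27.0)

float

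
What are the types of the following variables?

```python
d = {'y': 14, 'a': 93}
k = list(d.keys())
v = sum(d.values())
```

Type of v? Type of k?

sum of int values returns int; list(...) returns list

int, list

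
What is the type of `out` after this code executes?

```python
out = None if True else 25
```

Ternary: condition is True, if branch (None) taken → NoneType

NoneType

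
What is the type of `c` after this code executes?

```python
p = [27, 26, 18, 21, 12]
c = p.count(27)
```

list.count() returns int

int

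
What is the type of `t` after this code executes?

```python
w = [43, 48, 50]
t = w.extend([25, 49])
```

list.extend() returns None

NoneType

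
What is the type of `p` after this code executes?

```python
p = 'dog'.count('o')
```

str.count() returns int

int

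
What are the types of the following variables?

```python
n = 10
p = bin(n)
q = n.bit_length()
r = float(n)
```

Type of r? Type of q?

float() returns float; int.bit_length() returns int

float, int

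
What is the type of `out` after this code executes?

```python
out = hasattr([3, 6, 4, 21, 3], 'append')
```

hasattr() returns bool

bool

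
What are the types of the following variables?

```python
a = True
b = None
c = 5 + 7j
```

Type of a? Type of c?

a is bool; c is complex

bool, complex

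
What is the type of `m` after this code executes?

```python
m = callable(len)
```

callable() returns bool

bool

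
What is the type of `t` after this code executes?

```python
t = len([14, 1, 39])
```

len() always returns int

int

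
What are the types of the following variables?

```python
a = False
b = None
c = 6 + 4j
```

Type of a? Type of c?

a is bool; c is complex

bool, complex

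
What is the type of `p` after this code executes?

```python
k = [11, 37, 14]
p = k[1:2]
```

Slicing a list always returns a list

list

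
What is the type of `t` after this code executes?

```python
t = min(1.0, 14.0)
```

min() of floats returns float

float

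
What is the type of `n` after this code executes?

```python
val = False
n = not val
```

'not' always returns bool

bool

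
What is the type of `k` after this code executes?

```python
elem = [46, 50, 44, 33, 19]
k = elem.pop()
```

list.pop() returns the popped element (int here)

int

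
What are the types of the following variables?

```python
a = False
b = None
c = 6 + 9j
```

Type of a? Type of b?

a is bool; b is NoneType

bool, NoneType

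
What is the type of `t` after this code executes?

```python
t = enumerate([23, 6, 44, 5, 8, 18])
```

enumerate() returns an enumerate iterator object

enumerate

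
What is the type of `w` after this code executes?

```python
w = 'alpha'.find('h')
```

str.find() returns int (index, or -1)

int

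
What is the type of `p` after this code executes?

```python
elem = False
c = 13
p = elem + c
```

bool + int returns int (False is 0, so 0 + 13 = 13)

int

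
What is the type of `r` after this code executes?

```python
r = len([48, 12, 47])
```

len() always returns int

int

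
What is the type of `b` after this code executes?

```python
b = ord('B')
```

ord() returns int (Unicode code point)

int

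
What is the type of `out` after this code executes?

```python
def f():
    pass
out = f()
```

A function with no return statement returns None

NoneType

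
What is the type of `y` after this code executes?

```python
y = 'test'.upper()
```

str.upper() returns str

str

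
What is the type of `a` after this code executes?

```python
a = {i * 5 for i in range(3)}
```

A set comprehension {expr for x in iterable} produces a set

set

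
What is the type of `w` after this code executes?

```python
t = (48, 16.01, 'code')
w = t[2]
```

Index 2 of tuple is 'code' which is str

str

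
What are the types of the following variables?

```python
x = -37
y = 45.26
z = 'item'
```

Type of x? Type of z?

x is int; z is str

int, str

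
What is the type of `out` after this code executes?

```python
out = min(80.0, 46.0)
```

min() of floats returns float

float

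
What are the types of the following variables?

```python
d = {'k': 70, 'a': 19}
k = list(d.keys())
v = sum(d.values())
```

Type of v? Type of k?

sum of int values returns int; list(...) returns list

int, list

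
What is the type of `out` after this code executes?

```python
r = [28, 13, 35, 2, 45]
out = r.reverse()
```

list.reverse() returns None

NoneType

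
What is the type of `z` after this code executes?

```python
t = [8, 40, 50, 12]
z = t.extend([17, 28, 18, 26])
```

list.extend() returns None

NoneType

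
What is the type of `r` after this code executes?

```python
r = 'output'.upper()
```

str.upper() returns str

str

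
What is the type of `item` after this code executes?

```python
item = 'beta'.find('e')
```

str.find() returns int (index, or -1)

int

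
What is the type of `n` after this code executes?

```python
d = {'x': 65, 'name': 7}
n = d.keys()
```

.keys() returns a dict_keys view object

dict_keys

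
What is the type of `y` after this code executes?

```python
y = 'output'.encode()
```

str.encode() returns bytes

bytes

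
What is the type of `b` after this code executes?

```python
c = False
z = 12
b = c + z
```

bool + int returns int (False is 0, so 0 + 12 = 12)

int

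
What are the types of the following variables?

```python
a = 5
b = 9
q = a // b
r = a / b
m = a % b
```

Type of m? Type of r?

int % int returns int; int / int returns float

int, float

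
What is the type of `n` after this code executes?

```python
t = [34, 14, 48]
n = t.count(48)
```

list.count() returns int

int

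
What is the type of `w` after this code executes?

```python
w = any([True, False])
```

any() returns bool

bool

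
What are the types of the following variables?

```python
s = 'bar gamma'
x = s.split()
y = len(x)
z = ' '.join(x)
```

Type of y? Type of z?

len() returns int; str.join() returns str

int, str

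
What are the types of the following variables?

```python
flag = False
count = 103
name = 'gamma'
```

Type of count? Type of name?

count is int; name is str

int, str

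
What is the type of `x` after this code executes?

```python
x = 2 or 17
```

'or' returns the first truthy value (2, which is int)

int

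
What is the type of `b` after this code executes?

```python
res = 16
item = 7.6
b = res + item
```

int + float returns float (16 + 7.6 = 23.6)

float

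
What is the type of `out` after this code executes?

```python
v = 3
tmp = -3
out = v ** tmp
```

int ** negative int returns float

float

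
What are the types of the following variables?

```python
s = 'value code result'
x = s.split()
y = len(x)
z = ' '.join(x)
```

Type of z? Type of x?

str.join() returns str; str.split() returns list

str, list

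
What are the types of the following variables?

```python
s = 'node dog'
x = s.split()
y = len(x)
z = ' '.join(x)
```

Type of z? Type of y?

str.join() returns str; len() returns int

str, int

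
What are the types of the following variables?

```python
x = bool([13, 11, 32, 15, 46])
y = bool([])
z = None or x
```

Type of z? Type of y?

None or <bool> returns the bool; bool() returns bool

bool, bool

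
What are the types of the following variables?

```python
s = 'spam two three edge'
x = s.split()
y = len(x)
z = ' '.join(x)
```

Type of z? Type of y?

str.join() returns str; len() returns int

str, int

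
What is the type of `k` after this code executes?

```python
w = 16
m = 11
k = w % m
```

int % int returns int (16 % 11 = 5)

int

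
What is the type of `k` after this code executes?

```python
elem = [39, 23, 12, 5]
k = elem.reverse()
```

list.reverse() returns None

NoneType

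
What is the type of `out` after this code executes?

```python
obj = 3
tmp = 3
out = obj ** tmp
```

int ** positive int returns int (3 ** 3 = 27)

int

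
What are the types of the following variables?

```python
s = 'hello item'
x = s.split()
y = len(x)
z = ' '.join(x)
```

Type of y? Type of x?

len() returns int; str.split() returns list

int, list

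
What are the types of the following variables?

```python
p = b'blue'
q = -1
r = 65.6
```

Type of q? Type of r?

q is int; r is float

int, float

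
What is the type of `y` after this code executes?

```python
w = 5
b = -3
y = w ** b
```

int ** negative int returns float

float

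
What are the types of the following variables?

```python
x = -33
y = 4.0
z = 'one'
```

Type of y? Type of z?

y is float; z is str

float, str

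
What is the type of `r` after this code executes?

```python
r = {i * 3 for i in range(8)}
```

A set comprehension {expr for x in iterable} produces a set

set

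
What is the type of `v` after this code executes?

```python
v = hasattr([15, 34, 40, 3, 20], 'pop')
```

hasattr() returns bool

bool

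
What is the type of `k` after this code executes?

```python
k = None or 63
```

'or' with None returns the other value (63, int)

int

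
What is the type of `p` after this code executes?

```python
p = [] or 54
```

'or' returns first truthy value (54, which is int)

int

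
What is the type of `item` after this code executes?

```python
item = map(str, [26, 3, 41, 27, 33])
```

map() returns a map iterator object

map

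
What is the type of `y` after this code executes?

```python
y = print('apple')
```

print() returns None

NoneType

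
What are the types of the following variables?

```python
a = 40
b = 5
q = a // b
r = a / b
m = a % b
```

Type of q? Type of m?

int // int returns int; int % int returns int

int, int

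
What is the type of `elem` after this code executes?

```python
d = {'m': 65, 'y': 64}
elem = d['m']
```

Accessing dict[str, int] with key 'm' returns int value 65

int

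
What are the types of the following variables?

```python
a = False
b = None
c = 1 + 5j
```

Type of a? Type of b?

a is bool; b is NoneType

bool, NoneType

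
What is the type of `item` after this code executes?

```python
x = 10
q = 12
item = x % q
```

int % int returns int (10 % 12 = 10)

int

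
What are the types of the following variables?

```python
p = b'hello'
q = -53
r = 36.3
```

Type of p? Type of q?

p is bytes; q is int

bytes, int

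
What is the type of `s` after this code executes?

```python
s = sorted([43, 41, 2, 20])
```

sorted() always returns list

list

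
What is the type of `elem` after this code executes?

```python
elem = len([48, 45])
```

len() always returns int

int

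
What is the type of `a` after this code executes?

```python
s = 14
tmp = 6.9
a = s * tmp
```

int * float returns float (14 * 6.9 = 96.6)

float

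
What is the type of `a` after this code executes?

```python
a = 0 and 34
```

'and' returns the first falsy value (0, which is int)

int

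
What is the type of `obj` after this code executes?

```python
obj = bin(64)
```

bin() returns str representation

str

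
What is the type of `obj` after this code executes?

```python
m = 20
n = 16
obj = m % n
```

int % int returns int (20 % 16 = 4)

int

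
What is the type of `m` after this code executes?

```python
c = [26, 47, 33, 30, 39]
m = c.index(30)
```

list.index() returns int

int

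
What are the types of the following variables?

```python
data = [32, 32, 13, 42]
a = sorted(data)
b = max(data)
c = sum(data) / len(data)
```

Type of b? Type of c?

max of ints returns int; int / int returns float

int, float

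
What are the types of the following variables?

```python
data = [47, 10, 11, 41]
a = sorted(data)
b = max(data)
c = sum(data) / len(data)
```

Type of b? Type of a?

max of ints returns int; sorted() returns list

int, list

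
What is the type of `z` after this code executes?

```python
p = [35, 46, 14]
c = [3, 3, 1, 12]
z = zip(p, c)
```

zip() returns a zip iterator object

zip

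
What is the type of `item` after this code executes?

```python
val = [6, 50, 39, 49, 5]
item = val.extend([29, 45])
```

list.extend() returns None

NoneType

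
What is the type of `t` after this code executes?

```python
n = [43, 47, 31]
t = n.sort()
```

list.sort() returns None (sorts in place)

NoneType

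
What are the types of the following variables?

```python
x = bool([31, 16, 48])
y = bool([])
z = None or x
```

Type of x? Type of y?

bool() returns bool; bool() returns bool

bool, bool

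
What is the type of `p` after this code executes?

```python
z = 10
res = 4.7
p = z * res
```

int * float returns float (10 * 4.7 = 47.0)

float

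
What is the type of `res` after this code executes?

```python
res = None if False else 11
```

Ternary: condition is False, else branch (11) taken → int

int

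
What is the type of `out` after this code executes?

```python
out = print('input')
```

print() returns None

NoneType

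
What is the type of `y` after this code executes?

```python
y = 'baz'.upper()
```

str.upper() returns str

str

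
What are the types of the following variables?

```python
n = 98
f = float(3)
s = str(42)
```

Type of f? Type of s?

f is float; s is str

float, str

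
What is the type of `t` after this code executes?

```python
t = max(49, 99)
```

max() of ints returns int

int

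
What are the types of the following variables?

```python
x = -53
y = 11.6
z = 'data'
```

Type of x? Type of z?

x is int; z is str

int, str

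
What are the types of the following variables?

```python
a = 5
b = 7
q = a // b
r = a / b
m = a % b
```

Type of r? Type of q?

int / int returns float; int // int returns int

float, int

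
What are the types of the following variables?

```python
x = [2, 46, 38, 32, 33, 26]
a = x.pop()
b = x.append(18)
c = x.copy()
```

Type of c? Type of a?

list.copy() returns list; list.pop() returns the element (int)

list, int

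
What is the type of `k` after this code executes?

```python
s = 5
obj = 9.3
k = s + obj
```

int + float returns float (5 + 9.3 = 14.3)

float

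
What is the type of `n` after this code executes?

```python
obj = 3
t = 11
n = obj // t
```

int // int returns int (3 // 11 = 0)

int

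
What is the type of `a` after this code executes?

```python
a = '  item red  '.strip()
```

str.strip() returns str

str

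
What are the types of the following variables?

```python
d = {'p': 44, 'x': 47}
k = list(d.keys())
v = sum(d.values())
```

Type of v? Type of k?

sum of int values returns int; list(...) returns list

int, list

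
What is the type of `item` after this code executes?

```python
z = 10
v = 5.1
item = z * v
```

int * float returns float (10 * 5.1 = 51.0)

float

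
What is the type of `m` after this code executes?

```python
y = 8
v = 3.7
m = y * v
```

int * float returns float (8 * 3.7 = 29.6)

float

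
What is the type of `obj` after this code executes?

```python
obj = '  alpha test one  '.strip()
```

str.strip() returns str

str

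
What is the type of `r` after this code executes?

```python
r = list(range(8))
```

list(range(...)) returns list

list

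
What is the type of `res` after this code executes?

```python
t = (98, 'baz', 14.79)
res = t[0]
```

Index 0 of tuple is 98 which is int

int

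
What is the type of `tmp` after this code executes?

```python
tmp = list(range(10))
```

list(range(...)) returns list

list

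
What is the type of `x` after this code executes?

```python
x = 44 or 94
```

'or' returns the first truthy value (44, which is int)

int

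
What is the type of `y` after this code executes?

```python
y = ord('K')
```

ord() returns int (Unicode code point)

int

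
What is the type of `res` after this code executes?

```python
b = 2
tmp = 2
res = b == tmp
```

Equality comparison returns bool

bool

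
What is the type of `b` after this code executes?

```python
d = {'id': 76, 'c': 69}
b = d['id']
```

Accessing dict[str, int] with key 'id' returns int value 76

int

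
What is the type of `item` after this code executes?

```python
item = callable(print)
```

callable() returns bool

bool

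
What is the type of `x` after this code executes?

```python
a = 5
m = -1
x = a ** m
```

int ** negative int returns float

float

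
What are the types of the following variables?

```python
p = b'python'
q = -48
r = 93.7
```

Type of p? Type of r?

p is bytes; r is float

bytes, float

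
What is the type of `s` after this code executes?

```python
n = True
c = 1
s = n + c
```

bool + int returns int (True is 1, so 1 + 1 = 2)

int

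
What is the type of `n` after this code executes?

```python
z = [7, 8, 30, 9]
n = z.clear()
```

list.clear() returns None

NoneType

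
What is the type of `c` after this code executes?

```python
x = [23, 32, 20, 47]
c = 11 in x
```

'in' operator returns bool

bool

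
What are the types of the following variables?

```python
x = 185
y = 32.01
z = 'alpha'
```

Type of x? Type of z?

x is int; z is str

int, str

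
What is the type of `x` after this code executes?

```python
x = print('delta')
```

print() returns None

NoneType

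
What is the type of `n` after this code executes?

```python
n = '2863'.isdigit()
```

str.isdigit() returns bool

bool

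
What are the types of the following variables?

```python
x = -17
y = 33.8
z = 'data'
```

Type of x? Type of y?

x is int; y is float

int, float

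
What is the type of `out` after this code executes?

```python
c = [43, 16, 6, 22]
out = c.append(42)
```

list.append() returns None (mutates in place)

NoneType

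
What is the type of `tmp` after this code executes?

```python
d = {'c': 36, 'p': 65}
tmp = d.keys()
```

.keys() returns a dict_keys view object

dict_keys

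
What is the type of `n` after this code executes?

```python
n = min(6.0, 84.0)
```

min() of floats returns float

float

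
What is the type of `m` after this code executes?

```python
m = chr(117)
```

chr() returns str (single character)

str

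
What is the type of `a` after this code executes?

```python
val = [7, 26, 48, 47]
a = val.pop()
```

list.pop() returns the popped element (int here)

int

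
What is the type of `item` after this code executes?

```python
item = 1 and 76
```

'and' returns the last value when all truthy (76, which is int)

int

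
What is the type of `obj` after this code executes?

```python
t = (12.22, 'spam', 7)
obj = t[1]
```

Index 1 of tuple is 'spam' which is str

str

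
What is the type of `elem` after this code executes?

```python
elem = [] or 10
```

'or' returns first truthy value (10, which is int)

int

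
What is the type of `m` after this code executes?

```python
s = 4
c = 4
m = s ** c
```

int ** positive int returns int (4 ** 4 = 256)

int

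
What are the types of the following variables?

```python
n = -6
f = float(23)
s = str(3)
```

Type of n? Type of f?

n is int; f is float

int, float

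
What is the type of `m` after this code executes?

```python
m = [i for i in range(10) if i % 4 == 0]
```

A list comprehension [...] produces a list

list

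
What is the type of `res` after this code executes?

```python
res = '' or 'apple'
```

'or' returns first truthy value ('apple', which is str)

str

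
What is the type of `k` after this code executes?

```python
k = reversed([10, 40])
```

reversed() on a list returns a list_reverseiterator

list_reverseiterator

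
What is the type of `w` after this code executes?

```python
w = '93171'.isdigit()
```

str.isdigit() returns bool

bool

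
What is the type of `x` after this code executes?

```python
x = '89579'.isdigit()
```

str.isdigit() returns bool

bool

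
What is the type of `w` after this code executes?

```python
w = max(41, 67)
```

max() of ints returns int

int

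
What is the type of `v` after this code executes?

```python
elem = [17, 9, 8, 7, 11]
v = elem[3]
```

Indexing a list of ints returns int (elem[3] = 7)

int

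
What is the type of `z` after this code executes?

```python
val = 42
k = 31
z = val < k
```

Comparison operators return bool

bool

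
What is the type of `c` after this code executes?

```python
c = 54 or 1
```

'or' returns the first truthy value (54, which is int)

int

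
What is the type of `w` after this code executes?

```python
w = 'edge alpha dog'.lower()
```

str.lower() returns str

str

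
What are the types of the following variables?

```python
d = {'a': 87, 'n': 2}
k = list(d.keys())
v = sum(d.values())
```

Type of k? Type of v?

list(...) returns list; sum of int values returns int

list, int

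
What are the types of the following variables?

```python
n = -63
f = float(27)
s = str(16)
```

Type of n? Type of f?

n is int; f is float

int, float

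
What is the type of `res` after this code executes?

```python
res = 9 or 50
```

'or' returns the first truthy value (9, which is int)

int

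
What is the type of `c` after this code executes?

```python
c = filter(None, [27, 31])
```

filter() returns a filter iterator object

filter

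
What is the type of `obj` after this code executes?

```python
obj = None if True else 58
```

Ternary: condition is True, if branch (None) taken → NoneType

NoneType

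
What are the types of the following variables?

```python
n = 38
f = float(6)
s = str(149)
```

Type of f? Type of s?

f is float; s is str

float, str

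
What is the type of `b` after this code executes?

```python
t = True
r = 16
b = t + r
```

bool + int returns int (True is 1, so 1 + 16 = 17)

int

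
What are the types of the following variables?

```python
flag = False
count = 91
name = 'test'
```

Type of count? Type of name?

count is int; name is str

int, str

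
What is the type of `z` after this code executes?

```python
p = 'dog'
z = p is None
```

'is' comparison returns bool

bool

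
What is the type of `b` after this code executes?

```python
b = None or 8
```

'or' with None returns the other value (8, int)

int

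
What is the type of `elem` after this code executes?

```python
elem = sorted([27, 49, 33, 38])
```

sorted() always returns list

list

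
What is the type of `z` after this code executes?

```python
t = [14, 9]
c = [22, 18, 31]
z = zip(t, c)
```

zip() returns a zip iterator object

zip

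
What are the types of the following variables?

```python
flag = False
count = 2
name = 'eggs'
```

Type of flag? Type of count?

flag is bool; count is int

bool, int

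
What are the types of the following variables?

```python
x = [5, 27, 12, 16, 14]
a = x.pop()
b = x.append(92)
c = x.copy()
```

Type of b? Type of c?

list.append() returns None; list.copy() returns list

NoneType, list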